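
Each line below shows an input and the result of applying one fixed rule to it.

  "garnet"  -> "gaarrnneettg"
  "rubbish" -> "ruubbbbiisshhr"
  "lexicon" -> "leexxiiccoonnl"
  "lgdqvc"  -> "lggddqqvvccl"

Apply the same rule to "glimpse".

glliimmppsseeg

The rule is to double every character, then move the first character to the end.
Starting from "glimpse": after the first operation, "gglliimmppssee"; after the second, "glliimmppsseeg".
(Check on "lexicon": → "lleexxiiccoonn" → "leexxiiccoonnl" ✓)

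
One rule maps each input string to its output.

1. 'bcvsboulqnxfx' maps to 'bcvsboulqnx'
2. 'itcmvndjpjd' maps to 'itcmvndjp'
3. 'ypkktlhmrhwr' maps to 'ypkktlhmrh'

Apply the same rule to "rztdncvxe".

In each case the input is transformed by: delete the last 2 characters.
So "rztdncvxe" becomes "rztdncv".

rztdncv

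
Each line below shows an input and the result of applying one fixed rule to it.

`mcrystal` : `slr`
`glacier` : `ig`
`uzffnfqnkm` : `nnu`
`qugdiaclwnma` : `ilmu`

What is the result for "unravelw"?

Rule — move the first 3 characters to the end (rotate left by 3), then keep one character in every 3, starting at position 2 (positions 2nd, 5th, 8th, ...).
Starting from "unravelw": after the first operation, "avelwunr"; after the second, "vwr".

vwr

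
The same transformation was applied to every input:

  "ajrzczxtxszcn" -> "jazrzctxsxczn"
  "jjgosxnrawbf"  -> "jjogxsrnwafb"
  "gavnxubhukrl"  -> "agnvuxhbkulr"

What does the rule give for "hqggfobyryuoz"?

qhggofybyrouz

Each output is the input with this applied: swap each adjacent pair of characters (1↔2, 3↔4, ...).
Doing the same to "hqggfobyryuoz": "qhggofybyrouz".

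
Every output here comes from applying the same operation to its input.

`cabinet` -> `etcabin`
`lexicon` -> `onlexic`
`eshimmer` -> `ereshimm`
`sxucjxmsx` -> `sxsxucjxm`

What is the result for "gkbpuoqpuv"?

The rule is to move the last 2 characters to the front (rotate right by 2).
On "gkbpuoqpuv" that produces "uvgkbpuoqp".

uvgkbpuoqp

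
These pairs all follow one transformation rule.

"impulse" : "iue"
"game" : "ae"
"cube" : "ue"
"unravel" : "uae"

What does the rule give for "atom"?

ao

What's happening: keep only the vowels.
Doing the same to "atom": "ao".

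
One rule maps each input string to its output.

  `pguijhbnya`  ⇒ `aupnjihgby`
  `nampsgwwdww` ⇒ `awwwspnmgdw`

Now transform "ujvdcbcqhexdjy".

The rule is to sort the characters into reverse alphabetical order, then swap the first and last characters.
"ujvdcbcqhexdjy" → "yxvuqjjheddccb" → "bxvuqjjheddccy".

bxvuqjjheddccy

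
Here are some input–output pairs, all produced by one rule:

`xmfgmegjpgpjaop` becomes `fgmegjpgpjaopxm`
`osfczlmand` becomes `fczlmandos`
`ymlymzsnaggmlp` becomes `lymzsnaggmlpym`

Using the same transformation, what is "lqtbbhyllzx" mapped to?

tbbhyllzxlq

What's happening: move the first 2 characters to the end (rotate left by 2).
On "lqtbbhyllzx" that produces "tbbhyllzxlq".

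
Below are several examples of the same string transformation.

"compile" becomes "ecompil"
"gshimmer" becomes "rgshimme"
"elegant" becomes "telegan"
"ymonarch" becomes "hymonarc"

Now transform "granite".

The rule is to move the last character to the front.
For "granite" the result is "egranit".

egranit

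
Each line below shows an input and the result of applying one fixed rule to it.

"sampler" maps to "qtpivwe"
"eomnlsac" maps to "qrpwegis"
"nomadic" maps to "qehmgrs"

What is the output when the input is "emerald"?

ivephiq

What's happening: move the first 2 characters to the end (rotate left by 2), then shift every letter 4 places forward in the alphabet (wrapping around).
On "emerald": the first step gives "eraldem", and the second then gives "ivephiq".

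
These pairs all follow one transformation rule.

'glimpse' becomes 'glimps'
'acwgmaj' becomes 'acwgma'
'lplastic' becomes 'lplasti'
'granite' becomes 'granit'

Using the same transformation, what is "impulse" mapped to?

Each output is the input with this applied: delete the last character.
On "impulse" that produces "impuls".

impuls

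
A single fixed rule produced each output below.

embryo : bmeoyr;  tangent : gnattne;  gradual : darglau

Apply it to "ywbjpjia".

pjbwyaij

What's happening: move the last 3 characters to the front (rotate right by 3), then reverse the string.
For "ywbjpjia", step one produces "jiaywbjp"; step two turns that into "pjbwyaij".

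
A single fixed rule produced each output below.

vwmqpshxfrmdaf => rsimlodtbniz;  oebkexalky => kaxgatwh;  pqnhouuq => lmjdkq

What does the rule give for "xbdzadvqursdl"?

Each output is the input with this applied: delete the last 2 characters, then shift every letter 4 places backward in the alphabet (wrapping around).
Working it through for "xbdzadvqursdl": intermediate "xbdzadvqurs", final "txzvwzrmqno".

txzvwzrmqno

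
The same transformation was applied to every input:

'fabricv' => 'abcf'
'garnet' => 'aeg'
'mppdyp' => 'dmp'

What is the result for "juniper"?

eijn

Rule — sort the characters into alphabetical order, then delete the last 3 characters.
Applying both steps to "juniper": "eijnpru", then "eijn".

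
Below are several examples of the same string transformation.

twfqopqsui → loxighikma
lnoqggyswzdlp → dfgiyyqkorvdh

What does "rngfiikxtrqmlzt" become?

What's happening: shift every letter 8 places backward in the alphabet (wrapping around).
For "rngfiikxtrqmlzt" the result is "jfyxaacpljiedrl".

jfyxaacpljiedrl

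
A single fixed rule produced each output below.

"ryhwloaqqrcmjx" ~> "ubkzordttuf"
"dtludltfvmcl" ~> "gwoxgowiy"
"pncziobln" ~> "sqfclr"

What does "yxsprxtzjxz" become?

The pattern: shift every letter 3 places forward in the alphabet (wrapping around), then delete the last 3 characters.
Starting from "yxsprxtzjxz": after the first operation, "bavsuawcmac"; after the second, "bavsuawc".
(Check on "dtludltfvmcl": → "gwoxgowiypfo" → "gwoxgowiy" ✓)

bavsuawc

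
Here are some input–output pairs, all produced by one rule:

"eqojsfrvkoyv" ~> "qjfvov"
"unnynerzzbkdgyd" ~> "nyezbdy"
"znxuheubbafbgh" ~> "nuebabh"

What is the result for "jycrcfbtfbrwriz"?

yrftbwi

The transformation: keep every other character starting from the second (positions 2nd, 4th, 6th, ...).
For "jycrcfbtfbrwriz" the result is "yrftbwi".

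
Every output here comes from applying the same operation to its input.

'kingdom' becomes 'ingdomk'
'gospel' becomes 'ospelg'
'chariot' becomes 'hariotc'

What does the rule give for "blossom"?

The transformation: move the first character to the end.
On "blossom" that produces "lossomb".

lossomb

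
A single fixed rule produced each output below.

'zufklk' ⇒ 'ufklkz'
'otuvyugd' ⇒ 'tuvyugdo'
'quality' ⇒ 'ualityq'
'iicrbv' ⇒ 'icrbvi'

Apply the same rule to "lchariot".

chariotl

In each case the input is transformed by: move the first character to the end.
Doing the same to "lchariot": "chariotl".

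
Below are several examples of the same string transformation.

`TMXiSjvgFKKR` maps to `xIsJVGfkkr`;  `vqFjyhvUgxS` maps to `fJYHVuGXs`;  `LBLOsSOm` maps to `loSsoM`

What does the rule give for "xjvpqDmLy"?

Rule — delete the first 2 characters, then flip the case of every letter.
So "xjvpqDmLy" becomes "VPQdMlY".

VPQdMlY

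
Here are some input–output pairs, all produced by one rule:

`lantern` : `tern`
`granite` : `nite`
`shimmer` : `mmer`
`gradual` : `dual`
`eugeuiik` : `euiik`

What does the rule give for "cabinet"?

Looking at the pairs, the operation is to delete the first 3 characters.
For "cabinet" the result is "inet".

inet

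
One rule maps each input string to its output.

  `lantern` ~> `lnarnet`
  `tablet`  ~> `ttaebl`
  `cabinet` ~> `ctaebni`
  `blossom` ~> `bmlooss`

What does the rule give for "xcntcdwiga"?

The rule is to take characters alternately from the front and the back (1st, last, 2nd, 2nd-last, ...).
For "xcntcdwiga" the result is "xacgnitwcd".

xacgnitwcd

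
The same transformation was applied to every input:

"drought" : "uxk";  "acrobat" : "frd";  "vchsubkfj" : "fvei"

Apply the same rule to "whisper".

kvh

What's happening: shift every letter 3 places forward in the alphabet (wrapping around), then keep every other character starting from the second (positions 2nd, 4th, 6th, ...).
"whisper" → "kvh".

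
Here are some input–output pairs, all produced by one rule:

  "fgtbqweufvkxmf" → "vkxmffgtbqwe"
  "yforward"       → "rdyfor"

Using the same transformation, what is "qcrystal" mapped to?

alqcry

In each case the input is transformed by: swap the front and back halves of the string, then delete the first 2 characters.
On "qcrystal": the first step gives "stalqcry", and the second then gives "alqcry".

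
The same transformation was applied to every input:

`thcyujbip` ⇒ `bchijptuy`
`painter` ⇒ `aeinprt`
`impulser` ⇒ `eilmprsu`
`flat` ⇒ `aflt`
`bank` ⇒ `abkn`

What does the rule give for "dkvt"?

dktv

What's happening: sort the characters into alphabetical order.
For "dkvt" the result is "dktv".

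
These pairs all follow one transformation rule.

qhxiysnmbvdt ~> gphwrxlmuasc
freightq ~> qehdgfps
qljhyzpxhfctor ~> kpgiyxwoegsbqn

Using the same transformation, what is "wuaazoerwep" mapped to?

Each output is the input with this applied: shift every letter 1 place backward in the alphabet (wrapping around), then swap each adjacent pair of characters (1↔2, 3↔4, ...).
Applying both steps to "wuaazoerwep": "vtzzyndqvdo", then "tvzznyqddvo".
(Check on "qljhyzpxhfctor": → "pkigxyowgebsnq" → "kpgiyxwoegsbqn" ✓)

tvzznyqddvo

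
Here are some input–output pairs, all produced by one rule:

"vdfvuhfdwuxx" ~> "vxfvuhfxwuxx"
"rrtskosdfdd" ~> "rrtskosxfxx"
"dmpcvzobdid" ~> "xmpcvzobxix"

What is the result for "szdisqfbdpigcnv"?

szxisqfbxpigcnv

The rule is to replace every "d" with "x".
For "szdisqfbdpigcnv" the result is "szxisqfbxpigcnv".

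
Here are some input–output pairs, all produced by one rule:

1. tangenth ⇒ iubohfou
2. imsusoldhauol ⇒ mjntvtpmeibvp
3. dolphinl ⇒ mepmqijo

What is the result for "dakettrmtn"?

oeblfuusnu

The rule is to shift every letter 1 place forward in the alphabet (wrapping around), then move the last character to the front.
On "dakettrmtn": the first step gives "eblfuusnuo", and the second then gives "oeblfuusnu".
(Check on "dolphinl": → "epmqijom" → "mepmqijo" ✓)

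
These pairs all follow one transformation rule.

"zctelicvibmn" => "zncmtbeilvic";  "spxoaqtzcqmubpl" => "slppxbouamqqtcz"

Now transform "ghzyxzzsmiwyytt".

Each output is the input with this applied: take characters alternately from the front and the back (1st, last, 2nd, 2nd-last, ...).
So "ghzyxzzsmiwyytt" becomes "gthtzyyyxwzizms".

gthtzyyyxwzizms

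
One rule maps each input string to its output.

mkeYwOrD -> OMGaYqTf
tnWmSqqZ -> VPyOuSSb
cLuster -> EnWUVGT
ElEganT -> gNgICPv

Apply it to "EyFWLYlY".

The pattern: flip the case of every letter, then shift every letter 2 places forward in the alphabet (wrapping around).
Starting from "EyFWLYlY": after the first operation, "eYfwlyLy"; after the second, "gAhynaNa".

gAhynaNa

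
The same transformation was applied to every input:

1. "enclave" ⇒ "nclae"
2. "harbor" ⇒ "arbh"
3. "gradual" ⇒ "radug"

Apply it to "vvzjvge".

vzjvv

In each case the input is transformed by: delete the last 2 characters, then move the first character to the end.
"vvzjvge" → "vvzjv" → "vzjvv".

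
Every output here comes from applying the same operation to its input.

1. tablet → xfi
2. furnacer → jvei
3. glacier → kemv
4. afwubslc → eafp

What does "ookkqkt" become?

soux

The rule is to shift every letter 4 places forward in the alphabet (wrapping around), then keep every other character starting from the first (positions 1st, 3rd, 5th, ...).
Working it through for "ookkqkt": intermediate "ssoouox", final "soux".
(Check on "afwubslc": → "ejayfwpg" → "eafp" ✓)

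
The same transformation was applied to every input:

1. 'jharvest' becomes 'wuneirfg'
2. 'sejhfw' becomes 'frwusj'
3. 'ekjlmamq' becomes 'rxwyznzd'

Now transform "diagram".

Looking at the pairs, the operation is to shift every letter 13 places forward in the alphabet (wrapping around) — i.e. ROT13.
So "diagram" becomes "qvntenz".

qvntenz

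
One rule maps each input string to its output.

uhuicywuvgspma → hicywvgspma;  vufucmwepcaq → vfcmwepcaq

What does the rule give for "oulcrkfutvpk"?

Looking at the pairs, the operation is to remove every "u".
"oulcrkfutvpk" → "olcrkftvpk".

olcrkftvpk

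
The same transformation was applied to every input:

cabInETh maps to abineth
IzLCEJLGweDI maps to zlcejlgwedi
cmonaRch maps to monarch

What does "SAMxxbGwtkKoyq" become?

What's happening: delete the first character, then convert every letter to lowercase.
For "SAMxxbGwtkKoyq", step one produces "AMxxbGwtkKoyq"; step two turns that into "amxxbgwtkkoyq".

amxxbgwtkkoyq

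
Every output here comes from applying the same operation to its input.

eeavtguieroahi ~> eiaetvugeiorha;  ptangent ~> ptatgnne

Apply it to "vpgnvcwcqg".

vggpvnwcqc

Rule — move the last character to the front, then swap each adjacent pair of characters (1↔2, 3↔4, ...).
"vpgnvcwcqg" → "gvpgnvcwcq" → "vggpvnwcqc".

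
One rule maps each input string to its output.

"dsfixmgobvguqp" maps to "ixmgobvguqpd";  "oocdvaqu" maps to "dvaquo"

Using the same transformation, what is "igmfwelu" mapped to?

The rule is to move the first character to the end, then delete the first 2 characters.
For "igmfwelu" the result is "fwelui".

fwelui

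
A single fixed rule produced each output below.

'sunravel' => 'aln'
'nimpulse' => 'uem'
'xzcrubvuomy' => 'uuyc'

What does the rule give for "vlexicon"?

ine

Looking at the pairs, the operation is to move the first 3 characters to the end (rotate left by 3), then keep one character in every 3, starting at position 2 (positions 2nd, 5th, 8th, ...).
For "vlexicon", step one produces "xiconvle"; step two turns that into "ine".
(Check on "nimpulse": → "pulsenim" → "uem" ✓)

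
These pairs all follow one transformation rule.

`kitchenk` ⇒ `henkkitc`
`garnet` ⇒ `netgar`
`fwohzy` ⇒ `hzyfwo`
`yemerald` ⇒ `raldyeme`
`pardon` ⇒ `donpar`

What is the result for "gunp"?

The rule is to swap the front and back halves of the string.
"gunp" → "npgu".

npgu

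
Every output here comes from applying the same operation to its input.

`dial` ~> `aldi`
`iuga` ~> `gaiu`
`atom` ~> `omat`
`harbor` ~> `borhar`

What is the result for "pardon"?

What's happening: swap the front and back halves of the string.
On "pardon" that produces "donpar".

donpar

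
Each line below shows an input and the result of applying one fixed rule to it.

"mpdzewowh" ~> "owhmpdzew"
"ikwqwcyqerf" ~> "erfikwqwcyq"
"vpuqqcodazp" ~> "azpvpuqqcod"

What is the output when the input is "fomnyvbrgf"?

rgffomnyvb

In each case the input is transformed by: move the last 3 characters to the front (rotate right by 3).
Applying that to "fomnyvbrgf" gives "rgffomnyvb".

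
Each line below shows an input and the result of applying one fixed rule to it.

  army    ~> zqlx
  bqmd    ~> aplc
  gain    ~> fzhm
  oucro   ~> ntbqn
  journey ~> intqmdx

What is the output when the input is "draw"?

cqzv

The pattern: shift every letter 1 place backward in the alphabet (wrapping around).
So "draw" becomes "cqzv".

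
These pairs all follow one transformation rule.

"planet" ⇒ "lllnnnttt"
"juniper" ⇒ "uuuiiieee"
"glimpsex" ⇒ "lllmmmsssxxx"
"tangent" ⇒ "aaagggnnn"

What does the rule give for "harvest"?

aaavvvsss

Looking at the pairs, the operation is to keep every other character starting from the second (positions 2nd, 4th, 6th, ...), then repeat every character 3 times.
Starting from "harvest": after the first operation, "avs"; after the second, "aaavvvsss".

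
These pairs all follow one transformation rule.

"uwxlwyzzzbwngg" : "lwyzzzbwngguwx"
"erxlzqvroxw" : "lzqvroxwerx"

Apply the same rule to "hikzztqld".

Each output is the input with this applied: move the first 3 characters to the end (rotate left by 3).
So "hikzztqld" becomes "zztqldhik".

zztqldhik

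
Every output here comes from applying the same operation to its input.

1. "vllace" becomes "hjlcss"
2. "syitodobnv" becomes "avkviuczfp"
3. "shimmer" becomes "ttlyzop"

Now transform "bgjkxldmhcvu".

resktojcbinq

Rule — move the first 3 characters to the end (rotate left by 3), then shift every letter 7 places forward in the alphabet (wrapping around).
Applying both steps to "bgjkxldmhcvu": "kxldmhcvubgj", then "resktojcbinq".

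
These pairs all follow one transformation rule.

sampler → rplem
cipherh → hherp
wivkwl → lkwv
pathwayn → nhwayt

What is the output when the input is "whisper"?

The rule is to delete the first 2 characters, then swap the first and last characters.
Applying that to "whisper" gives "rspei".

rspei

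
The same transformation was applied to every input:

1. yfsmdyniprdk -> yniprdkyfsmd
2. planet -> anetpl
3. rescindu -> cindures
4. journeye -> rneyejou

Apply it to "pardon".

In each case the input is transformed by: move the last character to the front, then swap the front and back halves of the string.
Starting from "pardon": after the first operation, "npardo"; after the second, "rdonpa".

rdonpa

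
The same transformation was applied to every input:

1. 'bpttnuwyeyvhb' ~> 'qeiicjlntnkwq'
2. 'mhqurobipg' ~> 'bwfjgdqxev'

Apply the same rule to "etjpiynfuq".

tiyexncujf

The pattern: shift every letter 11 places backward in the alphabet (wrapping around).
On "etjpiynfuq" that produces "tiyexncujf".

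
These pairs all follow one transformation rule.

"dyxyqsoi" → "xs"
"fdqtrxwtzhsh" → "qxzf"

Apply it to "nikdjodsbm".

Looking at the pairs, the operation is to swap the first and last characters, then keep one character in every 3, starting at position 3 (positions 3rd, 6th, 9th, ...).
Applying both steps to "nikdjodsbm": "mikdjodsbn", then "kob".

kob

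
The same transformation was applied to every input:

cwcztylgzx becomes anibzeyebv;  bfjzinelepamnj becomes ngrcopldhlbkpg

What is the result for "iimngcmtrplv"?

The rule is to swap the front and back halves of the string, then shift every letter 2 places forward in the alphabet (wrapping around).
Working it through for "iimngcmtrplv": intermediate "mtrplviimngc", final "ovtrnxkkopie".

ovtrnxkkopie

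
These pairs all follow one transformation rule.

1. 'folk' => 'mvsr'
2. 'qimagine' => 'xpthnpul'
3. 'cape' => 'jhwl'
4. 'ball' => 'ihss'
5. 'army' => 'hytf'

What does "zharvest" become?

Looking at the pairs, the operation is to shift every letter 7 places forward in the alphabet (wrapping around).
"zharvest" → "gohyclza".

gohyclza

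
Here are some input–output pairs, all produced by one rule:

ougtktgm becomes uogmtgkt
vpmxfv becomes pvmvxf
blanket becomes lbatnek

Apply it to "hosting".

Looking at the pairs, the operation is to move the first character to the end, then take characters alternately from the front and the back (1st, last, 2nd, 2nd-last, ...).
For "hosting", step one produces "ostingh"; step two turns that into "ohsgtni".

ohsgtni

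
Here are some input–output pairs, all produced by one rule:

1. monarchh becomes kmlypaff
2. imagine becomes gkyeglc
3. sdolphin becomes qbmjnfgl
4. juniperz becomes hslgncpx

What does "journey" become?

hmsplcw

What's happening: shift every letter 2 places backward in the alphabet (wrapping around).
Applying that to "journey" gives "hmsplcw".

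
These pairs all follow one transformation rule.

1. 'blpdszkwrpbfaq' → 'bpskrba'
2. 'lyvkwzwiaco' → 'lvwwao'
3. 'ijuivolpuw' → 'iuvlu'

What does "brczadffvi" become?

bcafv

The pattern: keep every other character starting from the first (positions 1st, 3rd, 5th, ...).
So "brczadffvi" becomes "bcafv".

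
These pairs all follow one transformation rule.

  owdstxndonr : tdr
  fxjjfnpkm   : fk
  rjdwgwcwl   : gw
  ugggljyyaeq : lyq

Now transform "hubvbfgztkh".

bzh

Each output is the input with this applied: delete the first 2 characters, then keep one character in every 3, starting at position 3 (positions 3rd, 6th, 9th, ...).
"hubvbfgztkh" → "bvbfgztkh" → "bzh".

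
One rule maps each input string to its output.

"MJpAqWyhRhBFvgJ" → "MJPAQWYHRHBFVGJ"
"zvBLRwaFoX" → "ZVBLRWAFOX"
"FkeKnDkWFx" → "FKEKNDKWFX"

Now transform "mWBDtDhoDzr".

In each case the input is transformed by: convert every letter to uppercase.
"mWBDtDhoDzr" → "MWBDTDHODZR".

MWBDTDHODZR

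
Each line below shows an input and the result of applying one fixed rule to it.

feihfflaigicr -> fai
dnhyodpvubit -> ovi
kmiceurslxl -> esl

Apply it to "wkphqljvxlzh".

The rule is to delete the first 3 characters, then keep one character in every 3, starting at position 2 (positions 2nd, 5th, 8th, ...).
"wkphqljvxlzh" → "qvz".

qvz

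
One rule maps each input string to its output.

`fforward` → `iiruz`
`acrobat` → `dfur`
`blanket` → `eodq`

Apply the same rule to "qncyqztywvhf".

tqfbtcwbz

In each case the input is transformed by: delete the last 3 characters, then shift every letter 3 places forward in the alphabet (wrapping around).
For "qncyqztywvhf", step one produces "qncyqztyw"; step two turns that into "tqfbtcwbz".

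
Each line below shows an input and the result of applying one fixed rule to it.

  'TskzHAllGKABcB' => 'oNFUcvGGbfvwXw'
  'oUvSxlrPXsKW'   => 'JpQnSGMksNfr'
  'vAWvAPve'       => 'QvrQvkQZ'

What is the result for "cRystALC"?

XmTNOvgx

The pattern: shift every letter 5 places backward in the alphabet (wrapping around), then flip the case of every letter.
Working it through for "cRystALC": intermediate "xMtnoVGX", final "XmTNOvgx".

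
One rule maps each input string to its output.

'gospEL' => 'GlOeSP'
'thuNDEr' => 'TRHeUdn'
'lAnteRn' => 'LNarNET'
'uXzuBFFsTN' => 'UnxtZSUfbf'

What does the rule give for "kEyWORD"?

KderYow

Each output is the input with this applied: take characters alternately from the front and the back (1st, last, 2nd, 2nd-last, ...), then flip the case of every letter.
Applying both steps to "kEyWORD": "kDERyOW", then "KderYow".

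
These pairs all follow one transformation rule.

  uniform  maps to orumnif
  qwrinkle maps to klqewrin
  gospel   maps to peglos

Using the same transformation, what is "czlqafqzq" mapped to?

The rule is to swap the first and last characters, then move the last 3 characters to the front (rotate right by 3).
"czlqafqzq" → "qzlqafqzc" → "qzcqzlqaf".

qzcqzlqaf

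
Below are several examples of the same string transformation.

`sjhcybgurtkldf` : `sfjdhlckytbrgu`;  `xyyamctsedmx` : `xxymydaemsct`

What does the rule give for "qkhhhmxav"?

qvkahxhmh

Each output is the input with this applied: take characters alternately from the front and the back (1st, last, 2nd, 2nd-last, ...).
"qkhhhmxav" → "qvkahxhmh".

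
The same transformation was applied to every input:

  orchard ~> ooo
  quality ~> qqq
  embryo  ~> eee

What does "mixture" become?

What's happening: repeat every character 3 times, then keep only the first 3 characters.
Applying both steps to "mixture": "mmmiiixxxtttuuurrreee", then "mmm".

mmm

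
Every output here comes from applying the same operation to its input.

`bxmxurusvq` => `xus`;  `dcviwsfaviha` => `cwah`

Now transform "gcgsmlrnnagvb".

cmng

The pattern: keep one character in every 3, starting at position 2 (positions 2nd, 5th, 8th, ...).
"gcgsmlrnnagvb" → "cmng".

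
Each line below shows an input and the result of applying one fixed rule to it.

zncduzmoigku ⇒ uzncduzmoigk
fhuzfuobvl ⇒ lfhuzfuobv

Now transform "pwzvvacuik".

kpwzvvacui

The rule is to move the last character to the front.
"pwzvvacuik" → "kpwzvvacui".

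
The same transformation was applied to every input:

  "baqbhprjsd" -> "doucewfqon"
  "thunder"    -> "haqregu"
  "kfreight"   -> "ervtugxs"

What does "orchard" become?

puneqbe

The transformation: move the first 2 characters to the end (rotate left by 2), then shift every letter 13 places forward in the alphabet (wrapping around) — i.e. ROT13.
Applying both steps to "orchard": "chardor", then "puneqbe".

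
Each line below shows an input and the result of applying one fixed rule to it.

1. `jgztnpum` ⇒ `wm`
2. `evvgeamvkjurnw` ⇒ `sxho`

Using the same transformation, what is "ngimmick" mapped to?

Rule — keep one character in every 3, starting at position 3 (positions 3rd, 6th, 9th, ...), then shift every letter 3 places backward in the alphabet (wrapping around).
For "ngimmick", step one produces "ii"; step two turns that into "ff".

ff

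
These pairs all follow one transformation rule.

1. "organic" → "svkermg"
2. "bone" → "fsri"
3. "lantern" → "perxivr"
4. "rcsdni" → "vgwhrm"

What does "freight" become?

jvimklx

Looking at the pairs, the operation is to shift every letter 4 places forward in the alphabet (wrapping around).
So "freight" becomes "jvimklx".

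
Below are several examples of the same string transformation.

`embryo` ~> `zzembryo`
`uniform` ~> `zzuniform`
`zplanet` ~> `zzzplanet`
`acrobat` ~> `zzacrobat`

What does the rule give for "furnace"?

What's happening: prepend "zz".
Applying that to "furnace" gives "zzfurnace".

zzfurnace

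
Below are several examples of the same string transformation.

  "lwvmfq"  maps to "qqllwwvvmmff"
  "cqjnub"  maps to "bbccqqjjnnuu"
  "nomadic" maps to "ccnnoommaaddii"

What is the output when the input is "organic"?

ccoorrggaannii

The rule is to move the last character to the front, then double every character.
For "organic", step one produces "corgani"; step two turns that into "ccoorrggaannii".
(Check on "nomadic": → "cnomadi" → "ccnnoommaaddii" ✓)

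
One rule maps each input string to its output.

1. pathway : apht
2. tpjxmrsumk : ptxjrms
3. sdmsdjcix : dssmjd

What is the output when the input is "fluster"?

lfsu

The rule is to delete the last 3 characters, then swap each adjacent pair of characters (1↔2, 3↔4, ...).
For "fluster", step one produces "flus"; step two turns that into "lfsu".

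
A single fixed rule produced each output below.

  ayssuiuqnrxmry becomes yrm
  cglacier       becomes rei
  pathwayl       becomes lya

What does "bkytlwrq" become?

qrw

Rule — reverse the string, then keep only the first 3 characters.
Working it through for "bkytlwrq": intermediate "qrwltykb", final "qrw".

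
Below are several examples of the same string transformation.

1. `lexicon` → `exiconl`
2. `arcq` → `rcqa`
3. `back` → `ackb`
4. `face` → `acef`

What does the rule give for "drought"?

Each output is the input with this applied: move the first character to the end.
So "drought" becomes "roughtd".

roughtd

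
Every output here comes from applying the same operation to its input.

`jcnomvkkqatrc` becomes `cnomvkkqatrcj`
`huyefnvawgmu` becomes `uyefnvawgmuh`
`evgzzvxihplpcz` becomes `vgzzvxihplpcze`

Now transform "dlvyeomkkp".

Each output is the input with this applied: move the first character to the end.
Doing the same to "dlvyeomkkp": "lvyeomkkpd".

lvyeomkkpd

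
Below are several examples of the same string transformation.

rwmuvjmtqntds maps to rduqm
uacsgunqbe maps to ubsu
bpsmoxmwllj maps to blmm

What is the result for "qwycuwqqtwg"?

The rule is to take characters alternately from the front and the back (1st, last, 2nd, 2nd-last, ...), then keep one character in every 3, starting at position 1 (positions 1st, 4th, 7th, ...).
Working it through for "qwycuwqqtwg": intermediate "qgwwytcquqw", final "qwcq".

qwcq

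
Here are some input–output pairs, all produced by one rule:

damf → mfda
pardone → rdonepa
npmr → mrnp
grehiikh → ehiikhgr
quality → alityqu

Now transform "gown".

wngo

The transformation: move the first 2 characters to the end (rotate left by 2).
So "gown" becomes "wngo".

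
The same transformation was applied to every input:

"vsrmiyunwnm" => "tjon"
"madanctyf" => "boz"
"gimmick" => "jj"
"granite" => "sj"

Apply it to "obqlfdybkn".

Looking at the pairs, the operation is to keep one character in every 3, starting at position 2 (positions 2nd, 5th, 8th, ...), then shift every letter 1 place forward in the alphabet (wrapping around).
Starting from "obqlfdybkn": after the first operation, "bfb"; after the second, "cgc".
(Check on "granite": → "ri" → "sj" ✓)

cgc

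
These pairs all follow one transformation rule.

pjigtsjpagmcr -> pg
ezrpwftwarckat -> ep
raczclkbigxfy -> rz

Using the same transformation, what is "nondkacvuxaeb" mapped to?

nd

In each case the input is transformed by: keep one character in every 3, starting at position 1 (positions 1st, 4th, 7th, ...), then delete the last 3 characters.
Starting from "nondkacvuxaeb": after the first operation, "ndcxb"; after the second, "nd".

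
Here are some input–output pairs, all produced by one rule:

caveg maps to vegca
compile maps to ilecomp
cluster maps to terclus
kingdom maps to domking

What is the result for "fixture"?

Looking at the pairs, the operation is to move the last 3 characters to the front (rotate right by 3).
Doing the same to "fixture": "urefixt".

urefixt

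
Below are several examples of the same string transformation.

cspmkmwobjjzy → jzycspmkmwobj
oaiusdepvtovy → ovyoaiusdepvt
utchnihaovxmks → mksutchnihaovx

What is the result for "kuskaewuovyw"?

vywkuskaewuo

The pattern: move the last 3 characters to the front (rotate right by 3).
On "kuskaewuovyw" that produces "vywkuskaewuo".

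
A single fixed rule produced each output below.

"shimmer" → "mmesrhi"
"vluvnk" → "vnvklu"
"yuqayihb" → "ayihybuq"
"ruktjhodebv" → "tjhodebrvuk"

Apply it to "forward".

Rule — swap the first and last characters, then move the first 3 characters to the end (rotate left by 3).
"forward" → "dorwarf" → "warfdor".

warfdor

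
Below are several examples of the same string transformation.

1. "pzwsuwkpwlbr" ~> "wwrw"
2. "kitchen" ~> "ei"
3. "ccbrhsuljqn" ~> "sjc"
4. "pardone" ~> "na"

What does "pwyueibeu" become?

iuy

The pattern: move the first 3 characters to the end (rotate left by 3), then keep one character in every 3, starting at position 3 (positions 3rd, 6th, 9th, ...).
On "pwyueibeu": the first step gives "ueibeupwy", and the second then gives "iuy".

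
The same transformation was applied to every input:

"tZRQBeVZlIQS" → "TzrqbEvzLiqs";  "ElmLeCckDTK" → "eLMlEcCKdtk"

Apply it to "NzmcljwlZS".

nZMCLJWLzs

Rule — flip the case of every letter.
Doing the same to "NzmcljwlZS": "nZMCLJWLzs".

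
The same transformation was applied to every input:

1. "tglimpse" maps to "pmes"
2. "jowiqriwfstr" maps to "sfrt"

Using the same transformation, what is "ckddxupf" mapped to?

uxfp

Rule — swap each adjacent pair of characters (1↔2, 3↔4, ...), then keep only the last 4 characters.
For "ckddxupf", step one produces "kcdduxfp"; step two turns that into "uxfp".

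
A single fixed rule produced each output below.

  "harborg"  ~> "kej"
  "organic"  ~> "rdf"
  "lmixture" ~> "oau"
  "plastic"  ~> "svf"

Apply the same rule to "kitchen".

nfq

The rule is to shift every letter 3 places forward in the alphabet (wrapping around), then keep one character in every 3, starting at position 1 (positions 1st, 4th, 7th, ...).
On "kitchen": the first step gives "nlwfkhq", and the second then gives "nfq".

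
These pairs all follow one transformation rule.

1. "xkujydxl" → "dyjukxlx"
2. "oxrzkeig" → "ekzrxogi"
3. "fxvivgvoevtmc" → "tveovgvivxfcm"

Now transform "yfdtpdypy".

The transformation: reverse the string, then move the first 2 characters to the end (rotate left by 2).
Working it through for "yfdtpdypy": intermediate "ypydptdfy", final "ydptdfyyp".

ydptdfyyp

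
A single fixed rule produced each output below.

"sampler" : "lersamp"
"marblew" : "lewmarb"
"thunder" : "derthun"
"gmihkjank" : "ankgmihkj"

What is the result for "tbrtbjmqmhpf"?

In each case the input is transformed by: move the last 3 characters to the front (rotate right by 3).
Doing the same to "tbrtbjmqmhpf": "hpftbrtbjmqm".

hpftbrtbjmqm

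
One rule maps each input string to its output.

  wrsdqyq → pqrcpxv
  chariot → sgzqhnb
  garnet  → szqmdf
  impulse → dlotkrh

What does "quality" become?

xtzkhsp

What's happening: shift every letter 1 place backward in the alphabet (wrapping around), then swap the first and last characters.
Starting from "quality": after the first operation, "ptzkhsx"; after the second, "xtzkhsp".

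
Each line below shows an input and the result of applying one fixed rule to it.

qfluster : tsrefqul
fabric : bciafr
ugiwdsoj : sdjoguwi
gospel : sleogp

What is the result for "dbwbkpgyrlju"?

yglrujbdbwpk

Each output is the input with this applied: swap each adjacent pair of characters (1↔2, 3↔4, ...), then swap the front and back halves of the string.
Applying both steps to "dbwbkpgyrlju": "bdbwpkyglruj", then "yglrujbdbwpk".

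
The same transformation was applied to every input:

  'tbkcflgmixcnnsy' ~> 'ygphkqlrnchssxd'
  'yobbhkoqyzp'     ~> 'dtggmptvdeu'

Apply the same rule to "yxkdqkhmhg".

dcpivpmrml

What's happening: shift every letter 5 places forward in the alphabet (wrapping around).
So "yxkdqkhmhg" becomes "dcpivpmrml".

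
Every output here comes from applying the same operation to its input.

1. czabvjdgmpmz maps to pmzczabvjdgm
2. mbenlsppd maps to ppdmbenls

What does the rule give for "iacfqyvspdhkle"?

What's happening: move the last 3 characters to the front (rotate right by 3).
So "iacfqyvspdhkle" becomes "kleiacfqyvspdh".

kleiacfqyvspdh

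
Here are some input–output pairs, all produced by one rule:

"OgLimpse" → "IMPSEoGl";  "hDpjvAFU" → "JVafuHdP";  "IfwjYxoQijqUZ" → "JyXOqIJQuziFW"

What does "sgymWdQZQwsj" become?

MwDqzqWSJSGY

The pattern: flip the case of every letter, then move the first 3 characters to the end (rotate left by 3).
Doing the same to "sgymWdQZQwsj": "MwDqzqWSJSGY".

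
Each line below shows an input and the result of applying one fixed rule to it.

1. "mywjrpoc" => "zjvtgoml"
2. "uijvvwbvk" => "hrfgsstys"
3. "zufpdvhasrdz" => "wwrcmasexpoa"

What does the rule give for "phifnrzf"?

cmefckow

Looking at the pairs, the operation is to shift every letter 3 places backward in the alphabet (wrapping around), then move the last character to the front.
On "phifnrzf": the first step gives "mefckowc", and the second then gives "cmefckow".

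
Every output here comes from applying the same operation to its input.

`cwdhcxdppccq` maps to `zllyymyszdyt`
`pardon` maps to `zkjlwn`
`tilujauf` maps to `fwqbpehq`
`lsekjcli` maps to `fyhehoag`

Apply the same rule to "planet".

japlhw

Looking at the pairs, the operation is to shift every letter 4 places backward in the alphabet (wrapping around), then swap the front and back halves of the string.
Applying both steps to "planet": "lhwjap", then "japlhw".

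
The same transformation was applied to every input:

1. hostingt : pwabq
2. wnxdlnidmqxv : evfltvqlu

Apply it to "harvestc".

The pattern: delete the last 3 characters, then shift every letter 8 places forward in the alphabet (wrapping around).
For "harvestc", step one produces "harve"; step two turns that into "pizdm".

pizdm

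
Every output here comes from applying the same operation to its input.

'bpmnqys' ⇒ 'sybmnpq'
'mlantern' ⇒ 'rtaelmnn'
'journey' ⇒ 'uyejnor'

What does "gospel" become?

pseglo

The rule is to sort the characters into alphabetical order, then move the last 2 characters to the front (rotate right by 2).
"gospel" → "eglops" → "pseglo".
(Check on "journey": → "ejnoruy" → "uyejnor" ✓)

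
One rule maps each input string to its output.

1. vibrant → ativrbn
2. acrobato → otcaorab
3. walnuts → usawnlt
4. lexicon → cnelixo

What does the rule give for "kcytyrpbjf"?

Each output is the input with this applied: swap each adjacent pair of characters (1↔2, 3↔4, ...), then move the last 2 characters to the front (rotate right by 2).
"kcytyrpbjf" → "cktyrybpfj" → "fjcktyrybp".

fjcktyrybp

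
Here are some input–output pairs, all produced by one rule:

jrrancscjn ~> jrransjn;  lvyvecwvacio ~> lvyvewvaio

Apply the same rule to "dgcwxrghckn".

Each output is the input with this applied: remove every "c".
Doing the same to "dgcwxrghckn": "dgwxrghkn".

dgwxrghkn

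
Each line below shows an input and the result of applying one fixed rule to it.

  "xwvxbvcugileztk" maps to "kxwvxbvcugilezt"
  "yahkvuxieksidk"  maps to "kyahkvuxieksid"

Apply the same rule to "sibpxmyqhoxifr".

Rule — move the last character to the front.
For "sibpxmyqhoxifr" the result is "rsibpxmyqhoxif".

rsibpxmyqhoxif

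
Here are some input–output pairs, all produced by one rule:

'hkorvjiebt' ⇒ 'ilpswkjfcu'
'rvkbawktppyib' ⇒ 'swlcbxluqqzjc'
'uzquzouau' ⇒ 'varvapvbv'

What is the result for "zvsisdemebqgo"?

The pattern: shift every letter 1 place forward in the alphabet (wrapping around).
So "zvsisdemebqgo" becomes "awtjtefnfcrhp".

awtjtefnfcrhp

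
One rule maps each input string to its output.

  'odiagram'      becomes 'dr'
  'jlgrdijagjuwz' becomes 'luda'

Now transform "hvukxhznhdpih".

vpxn

The rule is to take characters alternately from the front and the back (1st, last, 2nd, 2nd-last, ...), then keep one character in every 3, starting at position 3 (positions 3rd, 6th, 9th, ...).
"hvukxhznhdpih" → "hhviupkdxhhnz" → "vpxn".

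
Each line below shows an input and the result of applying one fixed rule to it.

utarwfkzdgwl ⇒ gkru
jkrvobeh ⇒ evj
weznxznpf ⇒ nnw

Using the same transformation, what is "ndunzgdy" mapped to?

dnn

Rule — keep one character in every 3, starting at position 1 (positions 1st, 4th, 7th, ...), then reverse the string.
Working it through for "ndunzgdy": intermediate "nnd", final "dnn".
(Check on "weznxznpf": → "wnn" → "nnw" ✓)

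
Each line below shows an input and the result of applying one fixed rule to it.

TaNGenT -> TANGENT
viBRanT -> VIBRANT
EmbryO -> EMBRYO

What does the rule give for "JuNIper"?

The pattern: convert every letter to uppercase.
On "JuNIper" that produces "JUNIPER".

JUNIPER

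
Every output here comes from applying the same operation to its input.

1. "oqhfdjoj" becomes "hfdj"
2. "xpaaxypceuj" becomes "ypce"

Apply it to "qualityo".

alit

The transformation: move the last 2 characters to the front (rotate right by 2), then keep only the last 4 characters.
On "qualityo": the first step gives "yoqualit", and the second then gives "alit".
(Check on "oqhfdjoj": → "ojoqhfdj" → "hfdj" ✓)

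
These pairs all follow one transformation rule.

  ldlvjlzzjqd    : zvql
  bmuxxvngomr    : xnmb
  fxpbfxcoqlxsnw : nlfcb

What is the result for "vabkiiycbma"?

yvmk

Looking at the pairs, the operation is to keep one character in every 3, starting at position 1 (positions 1st, 4th, 7th, ...), then sort the characters into reverse alphabetical order.
On "vabkiiycbma": the first step gives "vkym", and the second then gives "yvmk".
(Check on "ldlvjlzzjqd": → "lvzq" → "zvql" ✓)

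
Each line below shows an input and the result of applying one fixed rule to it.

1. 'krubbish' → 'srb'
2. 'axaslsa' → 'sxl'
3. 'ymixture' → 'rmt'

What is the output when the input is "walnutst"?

Rule — move the last 2 characters to the front (rotate right by 2), then keep one character in every 3, starting at position 1 (positions 1st, 4th, 7th, ...).
"walnutst" → "sau".

sau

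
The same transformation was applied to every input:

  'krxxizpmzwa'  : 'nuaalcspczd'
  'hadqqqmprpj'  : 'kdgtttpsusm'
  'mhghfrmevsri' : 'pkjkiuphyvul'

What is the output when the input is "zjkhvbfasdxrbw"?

The pattern: shift every letter 3 places forward in the alphabet (wrapping around).
Doing the same to "zjkhvbfasdxrbw": "cmnkyeidvgauez".

cmnkyeidvgauez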